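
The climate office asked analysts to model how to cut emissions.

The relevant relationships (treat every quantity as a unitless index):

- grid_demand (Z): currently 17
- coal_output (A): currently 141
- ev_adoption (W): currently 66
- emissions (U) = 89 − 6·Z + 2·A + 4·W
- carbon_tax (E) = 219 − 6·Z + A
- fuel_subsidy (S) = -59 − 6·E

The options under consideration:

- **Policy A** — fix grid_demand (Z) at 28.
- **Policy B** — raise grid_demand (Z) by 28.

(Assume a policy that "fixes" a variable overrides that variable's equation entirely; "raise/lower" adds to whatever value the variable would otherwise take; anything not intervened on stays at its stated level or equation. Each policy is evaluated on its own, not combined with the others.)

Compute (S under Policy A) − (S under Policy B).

Policy A (Z := 28):
  Z = 28
  A = 141
  E = 219 − 6·28 + 141 = 192
  S = -59 − 6·192 = -1211
Policy B (Z + 28):
  Z = 17 + 28 = 45
  A = 141
  E = 219 − 6·45 + 141 = 90
  S = -59 − 6·90 = -599
S: -1211 − (-599) = -612

-612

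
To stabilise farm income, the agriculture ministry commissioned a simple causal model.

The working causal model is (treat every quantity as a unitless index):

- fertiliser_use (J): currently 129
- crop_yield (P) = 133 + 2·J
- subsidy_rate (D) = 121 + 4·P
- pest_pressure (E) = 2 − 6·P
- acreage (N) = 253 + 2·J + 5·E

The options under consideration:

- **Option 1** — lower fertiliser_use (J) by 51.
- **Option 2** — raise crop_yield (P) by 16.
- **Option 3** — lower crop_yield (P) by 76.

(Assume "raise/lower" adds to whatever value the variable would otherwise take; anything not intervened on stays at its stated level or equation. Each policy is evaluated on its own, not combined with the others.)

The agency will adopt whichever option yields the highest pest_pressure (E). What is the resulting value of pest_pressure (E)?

-1732

Option 1 (J − 51):
  J = 129 − 51 = 78
  P = 133 + 2·78 = 289
  E = 2 − 6·289 = -1732
Option 2 (P + 16):
  J = 129
  P = 133 + 2·129 (+16 from intervention) = 407
  E = 2 − 6·407 = -2440
Option 3 (P − 76):
  J = 129
  P = 133 + 2·129 (−76 from intervention) = 315
  E = 2 − 6·315 = -1888
Comparing — Option 1: E=-1732, Option 2: E=-2440, Option 3: E=-1888. Highest is -1732 (Option 1).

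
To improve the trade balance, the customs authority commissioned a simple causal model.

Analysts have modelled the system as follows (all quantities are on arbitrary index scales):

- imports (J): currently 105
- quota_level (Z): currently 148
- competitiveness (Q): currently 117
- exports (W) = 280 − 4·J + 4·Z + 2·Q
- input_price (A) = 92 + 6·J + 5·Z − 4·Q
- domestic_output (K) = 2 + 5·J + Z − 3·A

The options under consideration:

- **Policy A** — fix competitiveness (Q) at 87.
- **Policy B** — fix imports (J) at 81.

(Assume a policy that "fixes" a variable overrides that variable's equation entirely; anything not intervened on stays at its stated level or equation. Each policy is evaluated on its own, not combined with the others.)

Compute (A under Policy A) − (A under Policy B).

Policy A (Q := 87):
  J = 105
  Z = 148
  Q = 87
  A = 92 + 6·105 + 5·148 − 4·87 = 1114
Policy B (J := 81):
  J = 81
  Z = 148
  Q = 117
  A = 92 + 6·81 + 5·148 − 4·117 = 850
A: 1114 − 850 = 264

264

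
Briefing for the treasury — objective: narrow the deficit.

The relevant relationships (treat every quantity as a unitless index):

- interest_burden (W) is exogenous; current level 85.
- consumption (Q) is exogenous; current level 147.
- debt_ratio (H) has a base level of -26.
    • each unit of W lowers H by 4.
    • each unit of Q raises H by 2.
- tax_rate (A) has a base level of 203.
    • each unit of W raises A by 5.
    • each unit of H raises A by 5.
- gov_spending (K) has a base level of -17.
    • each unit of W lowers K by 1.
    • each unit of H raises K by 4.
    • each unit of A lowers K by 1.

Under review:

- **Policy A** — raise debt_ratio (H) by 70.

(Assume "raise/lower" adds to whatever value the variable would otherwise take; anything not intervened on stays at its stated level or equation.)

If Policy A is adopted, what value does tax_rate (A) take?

618

Policy A (H + 70):
  W = 85
  Q = 147
  H = -26 − 4·85 + 2·147 (+70 from intervention) = -2
  A = 203 + 5·85 + 5·(-2) = 618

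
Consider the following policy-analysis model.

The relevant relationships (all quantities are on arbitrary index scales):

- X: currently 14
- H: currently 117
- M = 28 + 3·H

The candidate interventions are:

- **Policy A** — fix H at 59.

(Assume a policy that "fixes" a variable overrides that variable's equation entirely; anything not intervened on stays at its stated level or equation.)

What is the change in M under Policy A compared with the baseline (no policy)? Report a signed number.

Baseline:
  H = 117
  M = 28 + 3·117 = 379
Policy A (H := 59):
  H = 59
  M = 28 + 3·59 = 205
Change in M: 205 − 379 = -174

-174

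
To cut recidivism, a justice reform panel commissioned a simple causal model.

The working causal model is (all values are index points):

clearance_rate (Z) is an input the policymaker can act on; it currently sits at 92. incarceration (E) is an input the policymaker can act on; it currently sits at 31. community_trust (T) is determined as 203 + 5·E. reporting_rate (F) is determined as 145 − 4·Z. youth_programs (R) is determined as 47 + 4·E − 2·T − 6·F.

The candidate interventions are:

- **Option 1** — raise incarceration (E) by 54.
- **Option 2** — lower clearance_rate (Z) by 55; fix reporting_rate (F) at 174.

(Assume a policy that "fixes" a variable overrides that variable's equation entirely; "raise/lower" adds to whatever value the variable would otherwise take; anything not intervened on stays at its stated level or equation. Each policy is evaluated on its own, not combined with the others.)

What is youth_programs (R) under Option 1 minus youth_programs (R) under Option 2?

2058

Option 1 (E + 54):
  Z = 92
  E = 31 + 54 = 85
  T = 203 + 5·85 = 628
  F = 145 − 4·92 = -223
  R = 47 + 4·85 − 2·628 − 6·(-223) = 469
Option 2 (Z − 55, F := 174):
  Z = 92 − 55 = 37
  E = 31
  T = 203 + 5·31 = 358
  F = 174
  R = 47 + 4·31 − 2·358 − 6·174 = -1589
R: 469 − (-1589) = 2058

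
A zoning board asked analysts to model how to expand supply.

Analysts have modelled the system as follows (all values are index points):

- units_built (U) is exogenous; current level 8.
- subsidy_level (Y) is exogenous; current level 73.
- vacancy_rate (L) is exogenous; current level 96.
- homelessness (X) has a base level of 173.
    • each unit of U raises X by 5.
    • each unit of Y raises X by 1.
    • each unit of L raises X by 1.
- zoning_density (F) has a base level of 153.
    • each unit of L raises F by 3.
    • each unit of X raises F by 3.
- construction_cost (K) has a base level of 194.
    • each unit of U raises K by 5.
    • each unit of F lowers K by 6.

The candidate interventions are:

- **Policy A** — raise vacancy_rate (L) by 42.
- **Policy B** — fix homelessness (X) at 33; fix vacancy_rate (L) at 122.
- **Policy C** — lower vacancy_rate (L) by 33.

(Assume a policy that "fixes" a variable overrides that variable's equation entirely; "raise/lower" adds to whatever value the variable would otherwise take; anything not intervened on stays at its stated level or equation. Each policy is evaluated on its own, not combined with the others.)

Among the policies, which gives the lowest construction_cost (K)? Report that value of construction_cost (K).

Policy A (L + 42):
  U = 8
  Y = 73
  L = 96 + 42 = 138
  X = 173 + 5·8 + 73 + 138 = 424
  F = 153 + 3·138 + 3·424 = 1839
  K = 194 + 5·8 − 6·1839 = -10800
Policy B (X := 33, L := 122):
  U = 8
  Y = 73
  L = 122
  X = 33
  F = 153 + 3·122 + 3·33 = 618
  K = 194 + 5·8 − 6·618 = -3474
Policy C (L − 33):
  U = 8
  Y = 73
  L = 96 − 33 = 63
  X = 173 + 5·8 + 73 + 63 = 349
  F = 153 + 3·63 + 3·349 = 1389
  K = 194 + 5·8 − 6·1389 = -8100
Comparing — Policy A: K=-10800, Policy B: K=-3474, Policy C: K=-8100. Lowest is -10800 (Policy A).

-10800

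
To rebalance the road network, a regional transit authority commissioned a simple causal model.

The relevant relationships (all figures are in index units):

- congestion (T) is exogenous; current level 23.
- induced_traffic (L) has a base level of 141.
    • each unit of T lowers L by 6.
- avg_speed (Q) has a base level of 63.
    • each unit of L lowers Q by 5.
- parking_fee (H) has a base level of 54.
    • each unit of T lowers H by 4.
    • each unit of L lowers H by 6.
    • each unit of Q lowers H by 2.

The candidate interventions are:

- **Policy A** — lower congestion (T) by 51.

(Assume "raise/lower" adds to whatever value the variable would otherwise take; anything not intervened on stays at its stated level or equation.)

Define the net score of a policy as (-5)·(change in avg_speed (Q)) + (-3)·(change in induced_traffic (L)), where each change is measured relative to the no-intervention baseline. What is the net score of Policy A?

6732

Baseline:
  T = 23
  L = 141 − 6·23 = 3
  Q = 63 − 5·3 = 48
Policy A (T − 51):
  T = 23 − 51 = -28
  L = 141 − 6·(-28) = 309
  Q = 63 − 5·309 = -1482
ΔQ = -1482 − 48 = -1530; ΔL = 309 − 3 = 306
Score = (-5)·(-1530) + (-3)·306 = 6732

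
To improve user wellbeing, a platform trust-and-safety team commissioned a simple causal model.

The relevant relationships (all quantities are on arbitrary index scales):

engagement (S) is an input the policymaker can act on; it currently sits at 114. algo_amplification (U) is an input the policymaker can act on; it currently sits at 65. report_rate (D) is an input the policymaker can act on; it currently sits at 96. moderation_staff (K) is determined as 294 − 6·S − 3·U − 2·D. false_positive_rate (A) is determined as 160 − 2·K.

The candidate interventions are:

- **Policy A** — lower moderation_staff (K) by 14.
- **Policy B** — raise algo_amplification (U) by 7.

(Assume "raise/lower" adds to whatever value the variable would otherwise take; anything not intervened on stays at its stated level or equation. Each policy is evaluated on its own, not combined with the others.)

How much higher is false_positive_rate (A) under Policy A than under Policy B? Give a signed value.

-14

Policy A (K − 14):
  S = 114
  U = 65
  D = 96
  K = 294 − 6·114 − 3·65 − 2·96 (−14 from intervention) = -791
  A = 160 − 2·(-791) = 1742
Policy B (U + 7):
  S = 114
  U = 65 + 7 = 72
  D = 96
  K = 294 − 6·114 − 3·72 − 2·96 = -798
  A = 160 − 2·(-798) = 1756
A: 1742 − 1756 = -14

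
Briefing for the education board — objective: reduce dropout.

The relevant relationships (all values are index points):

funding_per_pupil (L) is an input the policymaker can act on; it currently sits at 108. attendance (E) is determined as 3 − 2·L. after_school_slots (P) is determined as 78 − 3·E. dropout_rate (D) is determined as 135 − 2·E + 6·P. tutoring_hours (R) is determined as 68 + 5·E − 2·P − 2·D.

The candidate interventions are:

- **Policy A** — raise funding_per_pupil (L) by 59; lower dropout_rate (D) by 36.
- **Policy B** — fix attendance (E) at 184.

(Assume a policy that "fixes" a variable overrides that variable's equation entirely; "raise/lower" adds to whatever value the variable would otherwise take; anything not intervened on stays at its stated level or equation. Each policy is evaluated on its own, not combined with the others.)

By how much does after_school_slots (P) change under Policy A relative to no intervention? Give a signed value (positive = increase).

354

Baseline:
  L = 108
  E = 3 − 2·108 = -213
  P = 78 − 3·(-213) = 717
Policy A (L + 59, D − 36):
  L = 108 + 59 = 167
  E = 3 − 2·167 = -331
  P = 78 − 3·(-331) = 1071
Change in P: 1071 − 717 = 354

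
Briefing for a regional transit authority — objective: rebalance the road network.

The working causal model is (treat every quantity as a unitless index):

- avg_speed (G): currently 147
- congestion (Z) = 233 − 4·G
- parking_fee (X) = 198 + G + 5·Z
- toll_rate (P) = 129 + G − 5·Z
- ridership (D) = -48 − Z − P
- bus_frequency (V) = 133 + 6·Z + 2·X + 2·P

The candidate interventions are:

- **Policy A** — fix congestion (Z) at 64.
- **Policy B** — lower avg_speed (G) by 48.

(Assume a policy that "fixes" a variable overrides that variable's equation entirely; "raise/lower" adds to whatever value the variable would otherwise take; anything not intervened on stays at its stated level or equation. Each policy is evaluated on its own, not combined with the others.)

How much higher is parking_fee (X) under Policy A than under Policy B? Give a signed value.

1183

Policy A (Z := 64):
  G = 147
  Z = 64
  X = 198 + 147 + 5·64 = 665
Policy B (G − 48):
  G = 147 − 48 = 99
  Z = 233 − 4·99 = -163
  X = 198 + 99 + 5·(-163) = -518
X: 665 − (-518) = 1183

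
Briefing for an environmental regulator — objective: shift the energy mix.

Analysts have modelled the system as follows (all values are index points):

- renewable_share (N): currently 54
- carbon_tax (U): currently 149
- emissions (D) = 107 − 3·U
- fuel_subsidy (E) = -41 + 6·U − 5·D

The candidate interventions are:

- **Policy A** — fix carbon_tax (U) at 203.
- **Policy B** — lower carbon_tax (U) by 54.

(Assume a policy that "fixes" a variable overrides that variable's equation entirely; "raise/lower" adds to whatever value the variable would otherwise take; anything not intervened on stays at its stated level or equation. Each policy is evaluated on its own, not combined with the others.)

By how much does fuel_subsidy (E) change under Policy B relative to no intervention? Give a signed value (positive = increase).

-1134

Baseline:
  U = 149
  D = 107 − 3·149 = -340
  E = -41 + 6·149 − 5·(-340) = 2553
Policy B (U − 54):
  U = 149 − 54 = 95
  D = 107 − 3·95 = -178
  E = -41 + 6·95 − 5·(-178) = 1419
Change in E: 1419 − 2553 = -1134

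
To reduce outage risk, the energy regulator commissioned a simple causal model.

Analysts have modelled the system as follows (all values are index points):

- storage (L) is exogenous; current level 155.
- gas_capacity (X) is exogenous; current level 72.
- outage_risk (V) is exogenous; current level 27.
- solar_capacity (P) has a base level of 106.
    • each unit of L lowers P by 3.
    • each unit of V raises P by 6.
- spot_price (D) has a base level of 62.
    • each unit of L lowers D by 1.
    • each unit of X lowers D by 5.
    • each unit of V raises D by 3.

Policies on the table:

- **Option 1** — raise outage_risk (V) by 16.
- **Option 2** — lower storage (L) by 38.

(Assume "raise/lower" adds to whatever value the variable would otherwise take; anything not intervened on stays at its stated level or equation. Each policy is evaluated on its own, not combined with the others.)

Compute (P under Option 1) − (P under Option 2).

-18

Option 1 (V + 16):
  L = 155
  V = 27 + 16 = 43
  P = 106 − 3·155 + 6·43 = -101
Option 2 (L − 38):
  L = 155 − 38 = 117
  V = 27
  P = 106 − 3·117 + 6·27 = -83
P: -101 − (-83) = -18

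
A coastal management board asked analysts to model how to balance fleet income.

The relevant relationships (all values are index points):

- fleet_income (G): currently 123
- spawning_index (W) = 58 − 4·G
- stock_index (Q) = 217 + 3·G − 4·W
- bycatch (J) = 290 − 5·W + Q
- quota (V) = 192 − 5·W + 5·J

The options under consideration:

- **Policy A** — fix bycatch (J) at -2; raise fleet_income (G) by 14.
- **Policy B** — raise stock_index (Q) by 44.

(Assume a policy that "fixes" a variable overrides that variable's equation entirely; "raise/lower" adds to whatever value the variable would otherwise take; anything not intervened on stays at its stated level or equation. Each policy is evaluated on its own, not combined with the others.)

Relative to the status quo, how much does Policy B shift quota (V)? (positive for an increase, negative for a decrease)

Baseline:
  G = 123
  W = 58 − 4·123 = -434
  Q = 217 + 3·123 − 4·(-434) = 2322
  J = 290 − 5·(-434) + 2322 = 4782
  V = 192 − 5·(-434) + 5·4782 = 26272
Policy B (Q + 44):
  G = 123
  W = 58 − 4·123 = -434
  Q = 217 + 3·123 − 4·(-434) (+44 from intervention) = 2366
  J = 290 − 5·(-434) + 2366 = 4826
  V = 192 − 5·(-434) + 5·4826 = 26492
Change in V: 26492 − 26272 = 220

220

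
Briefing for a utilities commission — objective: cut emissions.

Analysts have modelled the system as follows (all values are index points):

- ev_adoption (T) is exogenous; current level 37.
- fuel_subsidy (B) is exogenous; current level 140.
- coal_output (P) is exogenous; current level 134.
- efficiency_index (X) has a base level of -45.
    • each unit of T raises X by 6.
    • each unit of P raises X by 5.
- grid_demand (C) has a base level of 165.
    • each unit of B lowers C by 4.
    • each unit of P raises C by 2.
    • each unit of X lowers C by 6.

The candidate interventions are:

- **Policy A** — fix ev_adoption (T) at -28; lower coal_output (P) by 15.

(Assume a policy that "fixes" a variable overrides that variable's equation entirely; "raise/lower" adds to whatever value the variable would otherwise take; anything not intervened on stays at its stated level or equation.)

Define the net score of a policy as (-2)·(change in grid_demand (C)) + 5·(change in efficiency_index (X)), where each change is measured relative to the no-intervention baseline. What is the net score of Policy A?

Baseline:
  T = 37
  B = 140
  P = 134
  X = -45 + 6·37 + 5·134 = 847
  C = 165 − 4·140 + 2·134 − 6·847 = -5209
Policy A (T := -28, P − 15):
  T = -28
  B = 140
  P = 134 − 15 = 119
  X = -45 + 6·(-28) + 5·119 = 382
  C = 165 − 4·140 + 2·119 − 6·382 = -2449
ΔC = -2449 − (-5209) = 2760; ΔX = 382 − 847 = -465
Score = (-2)·2760 + 5·(-465) = -7845

-7845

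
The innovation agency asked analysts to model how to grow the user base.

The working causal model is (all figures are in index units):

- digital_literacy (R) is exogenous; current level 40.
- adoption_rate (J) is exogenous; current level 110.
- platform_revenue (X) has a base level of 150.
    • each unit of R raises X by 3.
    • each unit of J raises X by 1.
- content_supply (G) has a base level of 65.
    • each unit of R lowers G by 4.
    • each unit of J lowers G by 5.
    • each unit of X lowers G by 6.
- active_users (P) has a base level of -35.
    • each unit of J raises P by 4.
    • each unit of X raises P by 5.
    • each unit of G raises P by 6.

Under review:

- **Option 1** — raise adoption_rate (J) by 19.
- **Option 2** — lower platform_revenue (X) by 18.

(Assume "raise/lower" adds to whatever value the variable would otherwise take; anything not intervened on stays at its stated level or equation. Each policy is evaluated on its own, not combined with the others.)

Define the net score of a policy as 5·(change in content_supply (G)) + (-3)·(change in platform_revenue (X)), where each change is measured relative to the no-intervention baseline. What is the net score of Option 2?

594

Baseline:
  R = 40
  J = 110
  X = 150 + 3·40 + 110 = 380
  G = 65 − 4·40 − 5·110 − 6·380 = -2925
Option 2 (X − 18):
  R = 40
  J = 110
  X = 150 + 3·40 + 110 (−18 from intervention) = 362
  G = 65 − 4·40 − 5·110 − 6·362 = -2817
ΔG = -2817 − (-2925) = 108; ΔX = 362 − 380 = -18
Score = 5·108 + (-3)·(-18) = 594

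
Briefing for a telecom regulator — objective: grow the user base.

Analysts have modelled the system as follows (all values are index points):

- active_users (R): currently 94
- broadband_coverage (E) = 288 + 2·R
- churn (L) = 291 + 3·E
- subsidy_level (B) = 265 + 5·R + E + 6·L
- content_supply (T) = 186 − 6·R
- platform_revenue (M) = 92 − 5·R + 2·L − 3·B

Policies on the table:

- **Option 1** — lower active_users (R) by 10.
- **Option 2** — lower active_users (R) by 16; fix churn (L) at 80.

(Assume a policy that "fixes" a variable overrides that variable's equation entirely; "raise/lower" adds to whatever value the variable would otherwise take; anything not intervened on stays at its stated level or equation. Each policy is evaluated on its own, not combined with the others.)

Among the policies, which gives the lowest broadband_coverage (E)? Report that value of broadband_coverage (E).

Option 1 (R − 10):
  R = 94 − 10 = 84
  E = 288 + 2·84 = 456
Option 2 (R − 16, L := 80):
  R = 94 − 16 = 78
  E = 288 + 2·78 = 444
Comparing — Option 1: E=456, Option 2: E=444. Lowest is 444 (Option 2).

444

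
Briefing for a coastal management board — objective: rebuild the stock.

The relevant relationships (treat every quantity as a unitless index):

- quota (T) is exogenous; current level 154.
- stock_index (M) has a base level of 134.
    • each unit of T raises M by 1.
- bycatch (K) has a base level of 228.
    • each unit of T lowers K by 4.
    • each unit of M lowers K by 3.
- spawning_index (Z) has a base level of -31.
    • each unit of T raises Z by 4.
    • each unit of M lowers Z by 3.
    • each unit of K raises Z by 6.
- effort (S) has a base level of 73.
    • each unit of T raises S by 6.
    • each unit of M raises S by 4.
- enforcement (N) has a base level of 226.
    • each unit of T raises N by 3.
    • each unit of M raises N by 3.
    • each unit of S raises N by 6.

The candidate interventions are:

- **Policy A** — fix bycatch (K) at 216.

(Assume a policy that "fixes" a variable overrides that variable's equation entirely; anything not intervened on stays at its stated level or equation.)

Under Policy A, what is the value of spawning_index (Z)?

1017

Policy A (K := 216):
  T = 154
  M = 134 + 154 = 288
  K = 216
  Z = -31 + 4·154 − 3·288 + 6·216 = 1017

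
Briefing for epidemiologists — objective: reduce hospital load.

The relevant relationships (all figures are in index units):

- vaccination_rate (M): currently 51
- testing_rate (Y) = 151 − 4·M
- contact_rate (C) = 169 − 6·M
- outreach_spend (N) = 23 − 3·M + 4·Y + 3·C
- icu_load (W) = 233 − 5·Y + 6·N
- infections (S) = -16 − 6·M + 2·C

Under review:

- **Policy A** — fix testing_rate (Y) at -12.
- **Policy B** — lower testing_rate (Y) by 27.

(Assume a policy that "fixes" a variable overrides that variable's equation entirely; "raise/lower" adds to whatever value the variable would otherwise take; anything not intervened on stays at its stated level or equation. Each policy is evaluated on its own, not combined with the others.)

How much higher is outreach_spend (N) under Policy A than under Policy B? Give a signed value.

Policy A (Y := -12):
  M = 51
  Y = -12
  C = 169 − 6·51 = -137
  N = 23 − 3·51 + 4·(-12) + 3·(-137) = -589
Policy B (Y − 27):
  M = 51
  Y = 151 − 4·51 (−27 from intervention) = -80
  C = 169 − 6·51 = -137
  N = 23 − 3·51 + 4·(-80) + 3·(-137) = -861
N: -589 − (-861) = 272

272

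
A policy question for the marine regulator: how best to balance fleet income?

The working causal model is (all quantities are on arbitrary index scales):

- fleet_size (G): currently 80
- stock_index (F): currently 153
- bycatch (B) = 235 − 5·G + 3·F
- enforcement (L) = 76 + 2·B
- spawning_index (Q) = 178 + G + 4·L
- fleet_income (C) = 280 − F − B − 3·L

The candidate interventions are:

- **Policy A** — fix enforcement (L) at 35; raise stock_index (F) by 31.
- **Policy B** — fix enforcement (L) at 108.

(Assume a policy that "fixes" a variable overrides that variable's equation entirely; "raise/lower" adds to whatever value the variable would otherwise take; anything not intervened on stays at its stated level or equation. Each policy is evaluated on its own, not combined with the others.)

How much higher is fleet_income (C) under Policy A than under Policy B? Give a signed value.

95

Policy A (L := 35, F + 31):
  G = 80
  F = 153 + 31 = 184
  B = 235 − 5·80 + 3·184 = 387
  L = 35
  C = 280 − 184 − 387 − 3·35 = -396
Policy B (L := 108):
  G = 80
  F = 153
  B = 235 − 5·80 + 3·153 = 294
  L = 108
  C = 280 − 153 − 294 − 3·108 = -491
C: -396 − (-491) = 95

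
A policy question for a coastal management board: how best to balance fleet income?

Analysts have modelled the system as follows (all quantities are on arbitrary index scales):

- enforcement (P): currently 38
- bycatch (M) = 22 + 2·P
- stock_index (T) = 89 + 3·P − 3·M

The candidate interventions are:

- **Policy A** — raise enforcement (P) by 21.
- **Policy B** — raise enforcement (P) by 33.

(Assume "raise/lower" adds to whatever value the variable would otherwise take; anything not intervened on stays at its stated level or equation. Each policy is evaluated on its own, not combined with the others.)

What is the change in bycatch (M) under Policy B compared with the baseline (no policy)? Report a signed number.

66

Baseline:
  P = 38
  M = 22 + 2·38 = 98
Policy B (P + 33):
  P = 38 + 33 = 71
  M = 22 + 2·71 = 164
Change in M: 164 − 98 = 66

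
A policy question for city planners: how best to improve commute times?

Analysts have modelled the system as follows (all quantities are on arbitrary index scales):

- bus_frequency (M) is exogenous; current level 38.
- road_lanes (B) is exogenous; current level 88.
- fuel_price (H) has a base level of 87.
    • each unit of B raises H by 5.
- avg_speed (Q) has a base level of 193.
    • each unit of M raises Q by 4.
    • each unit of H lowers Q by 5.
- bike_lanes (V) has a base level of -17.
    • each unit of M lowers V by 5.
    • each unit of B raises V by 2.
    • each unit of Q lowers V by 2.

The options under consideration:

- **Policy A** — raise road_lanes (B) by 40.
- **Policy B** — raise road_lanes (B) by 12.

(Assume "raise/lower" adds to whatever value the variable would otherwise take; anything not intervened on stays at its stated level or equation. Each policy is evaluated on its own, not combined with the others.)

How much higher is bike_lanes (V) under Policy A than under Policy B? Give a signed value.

1456

Policy A (B + 40):
  M = 38
  B = 88 + 40 = 128
  H = 87 + 5·128 = 727
  Q = 193 + 4·38 − 5·727 = -3290
  V = -17 − 5·38 + 2·128 − 2·(-3290) = 6629
Policy B (B + 12):
  M = 38
  B = 88 + 12 = 100
  H = 87 + 5·100 = 587
  Q = 193 + 4·38 − 5·587 = -2590
  V = -17 − 5·38 + 2·100 − 2·(-2590) = 5173
V: 6629 − 5173 = 1456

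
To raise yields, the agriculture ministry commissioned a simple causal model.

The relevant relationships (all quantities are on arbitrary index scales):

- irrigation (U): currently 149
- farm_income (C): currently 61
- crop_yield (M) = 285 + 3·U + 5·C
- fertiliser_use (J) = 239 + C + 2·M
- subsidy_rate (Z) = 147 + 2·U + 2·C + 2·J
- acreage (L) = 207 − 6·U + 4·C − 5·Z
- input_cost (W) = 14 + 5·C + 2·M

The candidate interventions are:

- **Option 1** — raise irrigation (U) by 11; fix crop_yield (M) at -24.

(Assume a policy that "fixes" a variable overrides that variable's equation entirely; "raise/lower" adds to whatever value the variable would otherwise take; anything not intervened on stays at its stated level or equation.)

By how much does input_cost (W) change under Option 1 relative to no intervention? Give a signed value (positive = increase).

Baseline:
  U = 149
  C = 61
  M = 285 + 3·149 + 5·61 = 1037
  W = 14 + 5·61 + 2·1037 = 2393
Option 1 (U + 11, M := -24):
  U = 149 + 11 = 160
  C = 61
  M = -24
  W = 14 + 5·61 + 2·(-24) = 271
Change in W: 271 − 2393 = -2122

-2122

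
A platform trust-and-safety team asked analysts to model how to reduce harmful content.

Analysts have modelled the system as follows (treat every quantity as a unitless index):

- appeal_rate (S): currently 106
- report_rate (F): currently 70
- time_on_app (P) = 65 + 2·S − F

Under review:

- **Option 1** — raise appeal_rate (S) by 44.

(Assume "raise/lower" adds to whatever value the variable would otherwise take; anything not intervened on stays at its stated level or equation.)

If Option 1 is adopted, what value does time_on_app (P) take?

295

Option 1 (S + 44):
  S = 106 + 44 = 150
  F = 70
  P = 65 + 2·150 − 70 = 295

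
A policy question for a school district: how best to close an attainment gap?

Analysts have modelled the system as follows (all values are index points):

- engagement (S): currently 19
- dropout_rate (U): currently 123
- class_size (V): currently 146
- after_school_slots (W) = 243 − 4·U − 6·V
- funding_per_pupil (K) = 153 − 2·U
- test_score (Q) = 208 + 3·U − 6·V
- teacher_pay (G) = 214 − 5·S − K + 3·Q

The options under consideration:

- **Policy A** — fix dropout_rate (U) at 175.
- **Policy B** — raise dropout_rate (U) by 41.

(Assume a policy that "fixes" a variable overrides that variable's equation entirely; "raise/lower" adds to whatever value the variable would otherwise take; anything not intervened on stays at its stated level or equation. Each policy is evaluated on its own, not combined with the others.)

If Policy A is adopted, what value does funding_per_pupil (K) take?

-197

Policy A (U := 175):
  U = 175
  K = 153 − 2·175 = -197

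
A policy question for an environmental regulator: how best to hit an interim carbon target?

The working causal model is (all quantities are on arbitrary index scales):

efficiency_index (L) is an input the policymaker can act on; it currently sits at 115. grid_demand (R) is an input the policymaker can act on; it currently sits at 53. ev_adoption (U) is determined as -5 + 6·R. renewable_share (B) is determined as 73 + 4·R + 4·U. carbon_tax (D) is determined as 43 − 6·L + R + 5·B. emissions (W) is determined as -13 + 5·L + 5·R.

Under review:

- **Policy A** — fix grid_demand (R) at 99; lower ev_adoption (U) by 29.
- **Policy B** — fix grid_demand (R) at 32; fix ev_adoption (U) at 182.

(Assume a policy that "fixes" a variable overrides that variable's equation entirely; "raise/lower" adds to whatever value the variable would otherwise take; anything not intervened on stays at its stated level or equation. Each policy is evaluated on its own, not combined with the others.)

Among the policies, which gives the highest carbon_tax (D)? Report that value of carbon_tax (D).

Policy A (R := 99, U − 29):
  L = 115
  R = 99
  U = -5 + 6·99 (−29 from intervention) = 560
  B = 73 + 4·99 + 4·560 = 2709
  D = 43 − 6·115 + 99 + 5·2709 = 12997
Policy B (R := 32, U := 182):
  L = 115
  R = 32
  U = 182
  B = 73 + 4·32 + 4·182 = 929
  D = 43 − 6·115 + 32 + 5·929 = 4030
Comparing — Policy A: D=12997, Policy B: D=4030. Highest is 12997 (Policy A).

12997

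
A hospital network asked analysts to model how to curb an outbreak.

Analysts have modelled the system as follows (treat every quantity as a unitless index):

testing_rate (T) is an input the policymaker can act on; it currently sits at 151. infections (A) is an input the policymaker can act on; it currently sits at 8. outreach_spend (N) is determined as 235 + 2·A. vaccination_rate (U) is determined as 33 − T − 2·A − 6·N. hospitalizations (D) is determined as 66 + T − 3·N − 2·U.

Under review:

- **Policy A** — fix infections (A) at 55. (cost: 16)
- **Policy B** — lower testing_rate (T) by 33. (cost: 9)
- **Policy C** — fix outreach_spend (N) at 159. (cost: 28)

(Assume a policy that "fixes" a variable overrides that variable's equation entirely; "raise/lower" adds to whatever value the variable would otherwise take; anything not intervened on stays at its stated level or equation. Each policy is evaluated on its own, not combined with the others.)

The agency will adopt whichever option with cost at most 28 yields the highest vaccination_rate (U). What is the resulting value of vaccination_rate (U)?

-1088

Policy A (A := 55):
  T = 151
  A = 55
  N = 235 + 2·55 = 345
  U = 33 − 151 − 2·55 − 6·345 = -2298
Policy B (T − 33):
  T = 151 − 33 = 118
  A = 8
  N = 235 + 2·8 = 251
  U = 33 − 118 − 2·8 − 6·251 = -1607
Policy C (N := 159):
  T = 151
  A = 8
  N = 159
  U = 33 − 151 − 2·8 − 6·159 = -1088
Comparing — Policy A: U=-2298, Policy B: U=-1607, Policy C: U=-1088. Highest is -1088 (Policy C).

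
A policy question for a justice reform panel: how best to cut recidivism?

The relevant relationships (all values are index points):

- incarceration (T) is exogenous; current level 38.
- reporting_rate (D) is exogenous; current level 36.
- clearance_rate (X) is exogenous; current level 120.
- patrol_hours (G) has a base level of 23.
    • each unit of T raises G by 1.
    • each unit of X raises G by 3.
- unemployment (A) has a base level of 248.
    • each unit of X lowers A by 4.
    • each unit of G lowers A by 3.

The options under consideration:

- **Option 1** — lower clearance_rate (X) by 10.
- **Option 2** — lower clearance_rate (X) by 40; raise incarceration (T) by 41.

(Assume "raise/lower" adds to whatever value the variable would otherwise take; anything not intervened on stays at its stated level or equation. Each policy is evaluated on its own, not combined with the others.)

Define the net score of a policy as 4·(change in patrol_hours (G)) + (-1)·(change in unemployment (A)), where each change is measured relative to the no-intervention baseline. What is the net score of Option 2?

Baseline:
  T = 38
  X = 120
  G = 23 + 38 + 3·120 = 421
  A = 248 − 4·120 − 3·421 = -1495
Option 2 (X − 40, T + 41):
  T = 38 + 41 = 79
  X = 120 − 40 = 80
  G = 23 + 79 + 3·80 = 342
  A = 248 − 4·80 − 3·342 = -1098
ΔG = 342 − 421 = -79; ΔA = -1098 − (-1495) = 397
Score = 4·(-79) + (-1)·397 = -713

-713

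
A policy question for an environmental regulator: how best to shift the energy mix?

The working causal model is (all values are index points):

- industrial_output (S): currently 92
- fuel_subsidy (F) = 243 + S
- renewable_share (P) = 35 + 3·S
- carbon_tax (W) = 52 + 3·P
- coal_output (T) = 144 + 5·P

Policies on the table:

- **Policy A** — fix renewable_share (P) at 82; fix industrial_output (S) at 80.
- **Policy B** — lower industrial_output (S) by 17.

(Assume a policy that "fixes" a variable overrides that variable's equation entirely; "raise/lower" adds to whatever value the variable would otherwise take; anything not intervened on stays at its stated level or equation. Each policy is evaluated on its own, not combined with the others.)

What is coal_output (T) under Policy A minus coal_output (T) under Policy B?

Policy A (P := 82, S := 80):
  S = 80
  P = 82
  T = 144 + 5·82 = 554
Policy B (S − 17):
  S = 92 − 17 = 75
  P = 35 + 3·75 = 260
  T = 144 + 5·260 = 1444
T: 554 − 1444 = -890

-890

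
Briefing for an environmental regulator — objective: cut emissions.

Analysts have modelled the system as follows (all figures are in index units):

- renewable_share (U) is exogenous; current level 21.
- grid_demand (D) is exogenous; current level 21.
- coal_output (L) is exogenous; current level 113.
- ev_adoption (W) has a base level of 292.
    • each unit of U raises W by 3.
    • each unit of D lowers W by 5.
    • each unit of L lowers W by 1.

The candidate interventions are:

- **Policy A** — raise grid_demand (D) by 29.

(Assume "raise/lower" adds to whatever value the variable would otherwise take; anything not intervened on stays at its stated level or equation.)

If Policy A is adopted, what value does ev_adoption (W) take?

Policy A (D + 29):
  U = 21
  D = 21 + 29 = 50
  L = 113
  W = 292 + 3·21 − 5·50 − 113 = -8

-8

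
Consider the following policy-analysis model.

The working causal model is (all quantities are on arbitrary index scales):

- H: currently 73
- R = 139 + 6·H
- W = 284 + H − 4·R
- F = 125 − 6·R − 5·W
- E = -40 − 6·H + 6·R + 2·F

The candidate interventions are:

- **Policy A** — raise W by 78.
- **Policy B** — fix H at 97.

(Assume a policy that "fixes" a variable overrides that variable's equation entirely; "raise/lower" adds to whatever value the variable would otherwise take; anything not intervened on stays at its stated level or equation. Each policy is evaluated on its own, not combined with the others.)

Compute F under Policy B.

Policy B (H := 97):
  H = 97
  R = 139 + 6·97 = 721
  W = 284 + 97 − 4·721 = -2503
  F = 125 − 6·721 − 5·(-2503) = 8314

8314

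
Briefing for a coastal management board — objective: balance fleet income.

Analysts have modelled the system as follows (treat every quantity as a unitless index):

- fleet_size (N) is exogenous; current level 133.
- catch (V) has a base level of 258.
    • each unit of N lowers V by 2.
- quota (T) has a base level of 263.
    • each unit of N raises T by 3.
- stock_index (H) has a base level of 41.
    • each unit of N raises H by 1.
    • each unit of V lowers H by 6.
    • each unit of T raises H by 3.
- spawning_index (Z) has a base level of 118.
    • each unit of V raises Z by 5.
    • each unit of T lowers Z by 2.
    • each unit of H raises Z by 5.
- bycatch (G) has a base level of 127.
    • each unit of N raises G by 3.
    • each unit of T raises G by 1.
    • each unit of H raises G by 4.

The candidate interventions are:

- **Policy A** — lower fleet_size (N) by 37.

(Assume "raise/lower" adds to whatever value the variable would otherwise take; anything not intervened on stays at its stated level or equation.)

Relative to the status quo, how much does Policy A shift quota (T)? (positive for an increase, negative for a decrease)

Baseline:
  N = 133
  T = 263 + 3·133 = 662
Policy A (N − 37):
  N = 133 − 37 = 96
  T = 263 + 3·96 = 551
Change in T: 551 − 662 = -111

-111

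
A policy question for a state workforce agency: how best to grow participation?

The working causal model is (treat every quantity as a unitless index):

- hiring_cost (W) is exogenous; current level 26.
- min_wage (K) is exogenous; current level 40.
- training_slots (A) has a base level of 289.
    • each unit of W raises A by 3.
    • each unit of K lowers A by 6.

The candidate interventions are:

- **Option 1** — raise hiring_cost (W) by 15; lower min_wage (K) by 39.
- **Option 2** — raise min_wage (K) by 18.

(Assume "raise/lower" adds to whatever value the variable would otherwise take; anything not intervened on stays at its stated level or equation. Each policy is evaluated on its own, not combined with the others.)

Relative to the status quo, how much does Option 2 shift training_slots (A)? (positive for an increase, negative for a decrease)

-108

Baseline:
  W = 26
  K = 40
  A = 289 + 3·26 − 6·40 = 127
Option 2 (K + 18):
  W = 26
  K = 40 + 18 = 58
  A = 289 + 3·26 − 6·58 = 19
Change in A: 19 − 127 = -108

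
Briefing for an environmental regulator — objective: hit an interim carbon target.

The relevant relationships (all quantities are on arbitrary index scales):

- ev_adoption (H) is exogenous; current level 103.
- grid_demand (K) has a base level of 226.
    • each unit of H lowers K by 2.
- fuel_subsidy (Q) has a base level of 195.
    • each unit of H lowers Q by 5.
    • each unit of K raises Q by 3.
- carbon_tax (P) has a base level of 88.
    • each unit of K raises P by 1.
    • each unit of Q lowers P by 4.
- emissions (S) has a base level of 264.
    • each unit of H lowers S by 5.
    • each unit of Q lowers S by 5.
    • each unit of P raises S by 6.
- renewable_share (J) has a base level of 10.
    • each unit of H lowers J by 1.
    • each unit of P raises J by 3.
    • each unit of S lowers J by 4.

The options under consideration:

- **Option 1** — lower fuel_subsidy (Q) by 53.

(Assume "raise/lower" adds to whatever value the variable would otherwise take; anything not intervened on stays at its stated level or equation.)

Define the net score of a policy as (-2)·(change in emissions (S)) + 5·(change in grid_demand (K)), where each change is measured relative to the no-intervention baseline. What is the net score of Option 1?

-3074

Baseline:
  H = 103
  K = 226 − 2·103 = 20
  Q = 195 − 5·103 + 3·20 = -260
  P = 88 + 20 − 4·(-260) = 1148
  S = 264 − 5·103 − 5·(-260) + 6·1148 = 7937
Option 1 (Q − 53):
  H = 103
  K = 226 − 2·103 = 20
  Q = 195 − 5·103 + 3·20 (−53 from intervention) = -313
  P = 88 + 20 − 4·(-313) = 1360
  S = 264 − 5·103 − 5·(-313) + 6·1360 = 9474
ΔS = 9474 − 7937 = 1537; ΔK = 20 − 20 = 0
Score = (-2)·1537 + 5·0 = -3074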